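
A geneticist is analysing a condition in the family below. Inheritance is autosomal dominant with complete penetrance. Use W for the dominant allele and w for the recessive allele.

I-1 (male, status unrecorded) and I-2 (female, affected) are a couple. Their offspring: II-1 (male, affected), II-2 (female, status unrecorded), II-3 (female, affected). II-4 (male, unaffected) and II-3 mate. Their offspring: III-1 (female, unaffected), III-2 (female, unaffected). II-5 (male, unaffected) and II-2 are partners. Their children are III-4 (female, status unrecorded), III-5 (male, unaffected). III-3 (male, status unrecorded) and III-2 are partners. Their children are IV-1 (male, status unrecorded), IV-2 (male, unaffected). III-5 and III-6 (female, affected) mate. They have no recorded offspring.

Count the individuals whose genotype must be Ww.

1

Obligate heterozygotes: II-3 is affected so carries W and passed w to III-1 (ww), so II-3 is Ww.
Every other individual is either homozygous by phenotype or has at least one consistent homozygous assignment, so the count is 1.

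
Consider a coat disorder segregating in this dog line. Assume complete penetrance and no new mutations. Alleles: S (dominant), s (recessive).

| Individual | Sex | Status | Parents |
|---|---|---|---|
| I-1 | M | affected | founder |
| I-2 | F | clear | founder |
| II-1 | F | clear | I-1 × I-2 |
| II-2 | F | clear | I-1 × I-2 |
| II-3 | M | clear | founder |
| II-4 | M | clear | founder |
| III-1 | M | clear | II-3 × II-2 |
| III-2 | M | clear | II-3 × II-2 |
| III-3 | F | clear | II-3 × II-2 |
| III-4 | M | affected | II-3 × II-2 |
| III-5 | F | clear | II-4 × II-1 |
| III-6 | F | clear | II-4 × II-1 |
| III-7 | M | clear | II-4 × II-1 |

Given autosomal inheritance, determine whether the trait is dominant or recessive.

recessive

II-3 and II-2 are both clear yet have an affected child III-4. Under dominance, an affected child requires at least one affected parent, so the trait cannot be dominant.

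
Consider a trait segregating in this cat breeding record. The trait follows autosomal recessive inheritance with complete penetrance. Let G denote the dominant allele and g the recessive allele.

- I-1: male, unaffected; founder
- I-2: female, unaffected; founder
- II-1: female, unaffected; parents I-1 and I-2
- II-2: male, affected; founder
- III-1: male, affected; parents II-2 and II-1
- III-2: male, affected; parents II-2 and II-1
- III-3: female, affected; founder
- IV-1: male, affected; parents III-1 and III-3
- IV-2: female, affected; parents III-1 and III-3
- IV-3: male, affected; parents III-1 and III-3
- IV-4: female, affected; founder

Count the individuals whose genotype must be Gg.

Obligate heterozygotes: II-1 is unaffected so carries G and passed g to III-1 (gg), so II-1 is Gg.
Every other individual is either homozygous by phenotype or has at least one consistent homozygous assignment, so the count is 1.

1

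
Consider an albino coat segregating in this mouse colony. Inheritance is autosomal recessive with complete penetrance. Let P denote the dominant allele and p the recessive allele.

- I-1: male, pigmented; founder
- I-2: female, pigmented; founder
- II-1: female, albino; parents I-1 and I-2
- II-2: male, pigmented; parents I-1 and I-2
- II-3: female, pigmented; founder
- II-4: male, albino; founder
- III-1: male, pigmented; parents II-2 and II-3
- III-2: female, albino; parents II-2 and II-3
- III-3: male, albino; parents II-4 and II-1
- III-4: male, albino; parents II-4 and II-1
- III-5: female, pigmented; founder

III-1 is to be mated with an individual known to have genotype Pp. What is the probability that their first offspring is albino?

II-2 is pigmented so carries P and passed p to III-2 (pp), so II-2 is Pp.
II-3 is pigmented so carries P and passed p to III-2 (pp), so II-3 is Pp.
III-1 is a pigmented offspring of II-2 (Pp) × II-3 (Pp), whose cross gives 1/4 PP : 1/2 Pp : 1/4 pp; conditioning on being pigmented, III-1 is PP with probability 1/3, Pp with probability 2/3.
Summing over parental genotype combinations, P(offspring is albino) = 2/3·1/4 = 1/6.

1/6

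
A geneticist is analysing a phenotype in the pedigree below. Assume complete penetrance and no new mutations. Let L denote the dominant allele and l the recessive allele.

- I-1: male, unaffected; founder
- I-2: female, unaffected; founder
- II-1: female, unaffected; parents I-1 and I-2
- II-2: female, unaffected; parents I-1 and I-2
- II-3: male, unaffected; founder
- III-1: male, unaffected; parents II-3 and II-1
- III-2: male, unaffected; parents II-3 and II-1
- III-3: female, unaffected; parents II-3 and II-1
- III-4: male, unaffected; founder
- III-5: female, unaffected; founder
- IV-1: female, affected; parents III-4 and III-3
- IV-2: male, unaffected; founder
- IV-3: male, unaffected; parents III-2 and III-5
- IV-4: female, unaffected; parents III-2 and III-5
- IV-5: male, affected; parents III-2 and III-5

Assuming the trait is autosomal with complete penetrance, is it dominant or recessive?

III-4 and III-3 are both unaffected yet have an affected child IV-1. Under dominance, an affected child requires at least one affected parent, so the trait cannot be dominant.

recessive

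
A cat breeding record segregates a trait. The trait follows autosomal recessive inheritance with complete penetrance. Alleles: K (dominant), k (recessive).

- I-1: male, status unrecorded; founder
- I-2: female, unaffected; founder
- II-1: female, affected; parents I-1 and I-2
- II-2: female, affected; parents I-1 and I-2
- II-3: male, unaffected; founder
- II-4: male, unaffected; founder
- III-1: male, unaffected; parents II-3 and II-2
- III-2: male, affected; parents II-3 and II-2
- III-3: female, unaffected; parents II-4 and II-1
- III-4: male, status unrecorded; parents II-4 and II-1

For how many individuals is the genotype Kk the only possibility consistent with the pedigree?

4

Obligate heterozygotes: I-2 is unaffected so carries K and passed k to II-1 (kk), so I-2 is Kk; II-3 is unaffected so carries K and passed k to III-2 (kk), so II-3 is Kk; III-1 is unaffected so carries K and received k from II-2 (kk), so III-1 is Kk; III-3 is unaffected so carries K and received k from II-1 (kk), so III-3 is Kk.
Every other individual is either homozygous by phenotype or has at least one consistent homozygous assignment, so the count is 4.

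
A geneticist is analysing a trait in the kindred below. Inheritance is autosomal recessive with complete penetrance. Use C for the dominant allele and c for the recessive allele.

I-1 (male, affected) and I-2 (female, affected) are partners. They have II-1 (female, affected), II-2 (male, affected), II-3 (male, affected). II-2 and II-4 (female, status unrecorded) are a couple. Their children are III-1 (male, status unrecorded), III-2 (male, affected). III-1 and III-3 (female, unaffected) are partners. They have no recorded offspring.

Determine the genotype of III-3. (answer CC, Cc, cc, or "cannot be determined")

cannot be determined

III-3's phenotype allows CC or Cc, and no parent or child forces a single allele at both positions; consistent genotype assignments exist with III-3 as CC or Cc.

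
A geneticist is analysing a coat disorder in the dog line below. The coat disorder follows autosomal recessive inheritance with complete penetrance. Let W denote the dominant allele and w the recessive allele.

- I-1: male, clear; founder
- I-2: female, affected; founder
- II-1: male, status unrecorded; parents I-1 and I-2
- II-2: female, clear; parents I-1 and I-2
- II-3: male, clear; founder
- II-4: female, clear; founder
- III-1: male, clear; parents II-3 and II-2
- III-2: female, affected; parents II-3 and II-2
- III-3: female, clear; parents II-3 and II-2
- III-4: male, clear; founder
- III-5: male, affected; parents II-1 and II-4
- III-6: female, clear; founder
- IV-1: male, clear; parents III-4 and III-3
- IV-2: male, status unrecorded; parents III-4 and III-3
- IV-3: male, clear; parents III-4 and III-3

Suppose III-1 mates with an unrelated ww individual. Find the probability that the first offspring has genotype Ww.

II-3 is clear so carries W and passed w to III-2 (ww), so II-3 is Ww.
II-2 is clear so carries W and received w from I-2 (ww), so II-2 is Ww.
III-1 is a clear offspring of II-3 (Ww) × II-2 (Ww), whose cross gives 1/4 WW : 1/2 Ww : 1/4 ww; conditioning on being clear, III-1 is WW with probability 1/3, Ww with probability 2/3.
Summing over parental genotype combinations, P(offspring has genotype Ww) = 1/3·1 + 2/3·1/2 = 2/3.

2/3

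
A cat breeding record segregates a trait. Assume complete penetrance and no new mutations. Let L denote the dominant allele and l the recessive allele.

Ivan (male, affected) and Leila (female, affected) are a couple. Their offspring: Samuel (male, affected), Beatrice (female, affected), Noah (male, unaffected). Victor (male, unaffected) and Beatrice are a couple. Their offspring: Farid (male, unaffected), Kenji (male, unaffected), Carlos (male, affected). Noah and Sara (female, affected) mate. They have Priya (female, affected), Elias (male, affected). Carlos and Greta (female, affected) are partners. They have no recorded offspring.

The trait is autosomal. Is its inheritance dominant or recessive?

Ivan and Leila are both affected yet have an unaffected child Noah. Under a recessive model two affected parents are homozygous and every child would be affected, so the trait cannot be recessive.

dominant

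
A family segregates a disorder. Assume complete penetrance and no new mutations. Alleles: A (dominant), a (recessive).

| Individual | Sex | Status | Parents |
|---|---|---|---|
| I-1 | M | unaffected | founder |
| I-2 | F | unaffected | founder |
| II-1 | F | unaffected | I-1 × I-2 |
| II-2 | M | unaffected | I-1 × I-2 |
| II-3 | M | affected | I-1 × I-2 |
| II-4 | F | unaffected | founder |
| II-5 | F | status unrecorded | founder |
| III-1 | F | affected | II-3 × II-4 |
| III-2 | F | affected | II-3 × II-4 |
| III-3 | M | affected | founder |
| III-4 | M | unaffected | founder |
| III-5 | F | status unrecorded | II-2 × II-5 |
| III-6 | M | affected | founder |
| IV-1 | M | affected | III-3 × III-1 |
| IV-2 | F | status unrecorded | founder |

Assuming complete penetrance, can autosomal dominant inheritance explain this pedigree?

No

Under autosomal dominant, II-3 (affected, male) cannot arise from I-1 (unaffected) × I-2 (unaffected).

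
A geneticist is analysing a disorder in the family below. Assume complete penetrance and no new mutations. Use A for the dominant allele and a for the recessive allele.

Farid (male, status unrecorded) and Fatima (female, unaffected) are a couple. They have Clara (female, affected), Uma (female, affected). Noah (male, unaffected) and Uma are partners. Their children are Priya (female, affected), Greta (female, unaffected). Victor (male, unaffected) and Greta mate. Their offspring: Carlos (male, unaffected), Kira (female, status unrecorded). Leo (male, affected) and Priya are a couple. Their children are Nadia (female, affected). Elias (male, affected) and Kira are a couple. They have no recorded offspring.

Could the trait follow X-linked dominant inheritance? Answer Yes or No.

A consistent assignment under X-linked dominant exists: Farid X^A Y, Fatima X^a X^a, Clara X^A X^a, Uma X^A X^a, Noah X^a Y, Priya X^A X^a, Greta X^a X^a, Victor X^a Y, Leo X^A Y, Carlos X^a Y, Kira X^a X^a, Elias X^A Y, Nadia X^A X^A.
In this assignment every recorded phenotype matches its genotype and every non-founder's genotype is obtainable from its parents' genotypes, so the pedigree is consistent.

Yes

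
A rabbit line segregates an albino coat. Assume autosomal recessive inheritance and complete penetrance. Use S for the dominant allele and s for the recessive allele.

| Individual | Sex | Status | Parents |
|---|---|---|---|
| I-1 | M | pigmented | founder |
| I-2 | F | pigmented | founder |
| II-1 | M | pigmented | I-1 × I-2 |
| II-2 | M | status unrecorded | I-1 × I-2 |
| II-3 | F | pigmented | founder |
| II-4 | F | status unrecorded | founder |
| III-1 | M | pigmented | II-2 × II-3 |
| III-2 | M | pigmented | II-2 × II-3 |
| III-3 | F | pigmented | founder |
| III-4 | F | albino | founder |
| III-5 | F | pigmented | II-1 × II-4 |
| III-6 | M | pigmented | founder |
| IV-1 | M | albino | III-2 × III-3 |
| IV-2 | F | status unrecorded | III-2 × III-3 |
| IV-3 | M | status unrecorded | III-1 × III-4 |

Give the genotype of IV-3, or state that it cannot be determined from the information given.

cannot be determined

IV-3's phenotype is unrecorded, and no parent or child forces a single allele at both positions; consistent genotype assignments exist with IV-3 as Ss or ss.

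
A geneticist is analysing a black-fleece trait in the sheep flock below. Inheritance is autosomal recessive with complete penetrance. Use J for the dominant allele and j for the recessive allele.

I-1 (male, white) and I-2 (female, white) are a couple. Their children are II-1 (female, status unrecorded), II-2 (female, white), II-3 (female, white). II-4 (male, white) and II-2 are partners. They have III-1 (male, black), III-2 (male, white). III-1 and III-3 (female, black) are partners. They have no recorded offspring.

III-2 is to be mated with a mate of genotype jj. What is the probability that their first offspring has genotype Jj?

II-4 is white so carries J and passed j to III-1 (jj), so II-4 is Jj.
II-2 is white so carries J and passed j to III-1 (jj), so II-2 is Jj.
III-2 is a white offspring of II-4 (Jj) × II-2 (Jj), whose cross gives 1/4 JJ : 1/2 Jj : 1/4 jj; conditioning on being white, III-2 is JJ with probability 1/3, Jj with probability 2/3.
Summing over parental genotype combinations, P(offspring has genotype Jj) = 1/3·1 + 2/3·1/2 = 2/3.

2/3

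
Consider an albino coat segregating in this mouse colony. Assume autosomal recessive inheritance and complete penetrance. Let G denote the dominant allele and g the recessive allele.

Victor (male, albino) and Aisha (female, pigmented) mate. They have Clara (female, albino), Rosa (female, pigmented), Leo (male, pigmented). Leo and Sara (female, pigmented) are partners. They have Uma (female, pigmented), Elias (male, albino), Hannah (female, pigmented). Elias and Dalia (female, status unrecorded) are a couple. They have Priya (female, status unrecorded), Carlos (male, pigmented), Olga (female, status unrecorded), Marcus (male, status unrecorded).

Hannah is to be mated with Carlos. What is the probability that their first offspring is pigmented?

5/6

Leo is pigmented so carries G and received g from Victor (gg), so Leo is Gg.
Sara is pigmented so carries G and passed g to Elias (gg), so Sara is Gg.
Hannah is a pigmented offspring of Leo (Gg) × Sara (Gg), whose cross gives 1/4 GG : 1/2 Gg : 1/4 gg; conditioning on being pigmented, Hannah is GG with probability 1/3, Gg with probability 2/3.
Carlos is pigmented so carries G and received g from Elias (gg), so Carlos is Gg.
Summing over parental genotype combinations, P(offspring is pigmented) = 1/3·1 + 2/3·3/4 = 5/6.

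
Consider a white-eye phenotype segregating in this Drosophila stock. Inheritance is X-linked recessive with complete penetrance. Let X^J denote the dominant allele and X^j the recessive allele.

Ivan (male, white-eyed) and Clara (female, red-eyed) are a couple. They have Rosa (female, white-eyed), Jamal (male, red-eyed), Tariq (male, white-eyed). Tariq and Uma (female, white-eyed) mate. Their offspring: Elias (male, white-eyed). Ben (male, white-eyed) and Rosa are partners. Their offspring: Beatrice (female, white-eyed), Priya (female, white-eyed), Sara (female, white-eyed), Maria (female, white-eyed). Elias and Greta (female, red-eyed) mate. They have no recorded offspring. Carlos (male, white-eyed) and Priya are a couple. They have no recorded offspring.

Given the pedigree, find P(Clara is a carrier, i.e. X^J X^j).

Clara is red-eyed so carries J and passed j to Rosa (X^j X^j), so Clara is X^J X^j, giving P(X^J X^j) = 1.

1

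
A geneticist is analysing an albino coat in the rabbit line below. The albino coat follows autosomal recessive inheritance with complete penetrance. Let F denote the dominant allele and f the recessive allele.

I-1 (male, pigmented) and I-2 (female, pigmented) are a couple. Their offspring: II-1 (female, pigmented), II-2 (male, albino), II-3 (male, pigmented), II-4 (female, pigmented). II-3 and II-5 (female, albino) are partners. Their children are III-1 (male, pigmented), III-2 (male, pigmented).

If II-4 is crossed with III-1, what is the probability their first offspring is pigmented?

I-1 is pigmented so carries F and passed f to II-2 (ff), so I-1 is Ff.
I-2 is pigmented so carries F and passed f to II-2 (ff), so I-2 is Ff.
II-4 is a pigmented offspring of I-1 (Ff) × I-2 (Ff), whose cross gives 1/4 FF : 1/2 Ff : 1/4 ff; conditioning on being pigmented, II-4 is FF with probability 1/3, Ff with probability 2/3.
III-1 is pigmented so carries F and received f from II-5 (ff), so III-1 is Ff.
Summing over parental genotype combinations, P(offspring is pigmented) = 1/3·1 + 2/3·3/4 = 5/6.

5/6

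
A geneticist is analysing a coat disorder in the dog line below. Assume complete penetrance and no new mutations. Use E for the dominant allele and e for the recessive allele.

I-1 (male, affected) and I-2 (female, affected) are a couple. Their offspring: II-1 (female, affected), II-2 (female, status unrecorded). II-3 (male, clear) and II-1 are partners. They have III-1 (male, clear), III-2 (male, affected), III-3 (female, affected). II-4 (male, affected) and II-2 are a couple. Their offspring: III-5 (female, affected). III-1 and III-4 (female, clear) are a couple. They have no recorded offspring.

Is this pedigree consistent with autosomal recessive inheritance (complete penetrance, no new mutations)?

Yes

A consistent assignment under autosomal recessive exists: I-1 ee, I-2 ee, II-1 ee, II-2 ee, II-3 Ee, II-4 ee, III-1 Ee, III-2 ee, III-3 ee, III-4 EE, III-5 ee.
In this assignment every recorded phenotype matches its genotype and every non-founder's genotype is obtainable from its parents' genotypes, so the pedigree is consistent.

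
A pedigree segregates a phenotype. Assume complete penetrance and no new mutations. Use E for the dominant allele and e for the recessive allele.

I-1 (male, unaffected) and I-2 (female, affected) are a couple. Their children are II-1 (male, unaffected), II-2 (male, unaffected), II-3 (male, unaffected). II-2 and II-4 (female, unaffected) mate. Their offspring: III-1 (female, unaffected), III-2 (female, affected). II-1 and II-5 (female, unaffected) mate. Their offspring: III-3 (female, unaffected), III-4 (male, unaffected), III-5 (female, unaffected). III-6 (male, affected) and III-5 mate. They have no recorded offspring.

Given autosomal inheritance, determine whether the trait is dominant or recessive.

II-2 and II-4 are both unaffected yet have an affected child III-2. Under dominance, an affected child requires at least one affected parent, so the trait cannot be dominant.

recessive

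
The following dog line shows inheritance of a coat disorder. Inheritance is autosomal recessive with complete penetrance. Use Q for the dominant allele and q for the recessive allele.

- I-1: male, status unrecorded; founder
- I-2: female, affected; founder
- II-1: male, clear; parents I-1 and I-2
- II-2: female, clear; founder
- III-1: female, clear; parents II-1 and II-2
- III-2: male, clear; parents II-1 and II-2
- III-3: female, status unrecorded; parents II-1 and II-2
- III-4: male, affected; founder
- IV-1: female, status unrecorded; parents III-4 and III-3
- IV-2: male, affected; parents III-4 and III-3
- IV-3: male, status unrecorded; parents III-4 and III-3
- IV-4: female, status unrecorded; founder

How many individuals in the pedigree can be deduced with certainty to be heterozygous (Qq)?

1

Obligate heterozygotes: II-1 is clear so carries Q and received q from I-2 (qq), so II-1 is Qq.
Every other individual is either homozygous by phenotype or has at least one consistent homozygous assignment, so the count is 1.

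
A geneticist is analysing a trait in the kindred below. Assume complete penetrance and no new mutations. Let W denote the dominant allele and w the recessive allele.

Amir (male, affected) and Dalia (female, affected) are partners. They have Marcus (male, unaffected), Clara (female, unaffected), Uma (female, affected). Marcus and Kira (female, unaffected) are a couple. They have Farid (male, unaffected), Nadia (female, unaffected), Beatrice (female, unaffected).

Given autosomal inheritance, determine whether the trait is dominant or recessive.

Amir and Dalia are both affected yet have an unaffected child Marcus. Under a recessive model two affected parents are homozygous and every child would be affected, so the trait cannot be recessive.

dominant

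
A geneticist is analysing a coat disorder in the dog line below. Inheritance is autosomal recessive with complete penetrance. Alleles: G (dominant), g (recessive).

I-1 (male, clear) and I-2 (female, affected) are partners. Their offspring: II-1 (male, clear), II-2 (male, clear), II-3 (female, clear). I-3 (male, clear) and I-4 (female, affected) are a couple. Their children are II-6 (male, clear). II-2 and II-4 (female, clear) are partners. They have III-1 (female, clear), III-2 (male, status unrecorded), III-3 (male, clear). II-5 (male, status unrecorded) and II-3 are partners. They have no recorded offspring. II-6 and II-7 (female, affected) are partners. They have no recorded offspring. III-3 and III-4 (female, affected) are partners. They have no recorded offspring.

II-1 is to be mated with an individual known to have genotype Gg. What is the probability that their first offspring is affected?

II-1 is clear so carries G and received g from I-2 (gg), so II-1 is Gg.
The cross gives 1/4 GG : 1/2 Gg : 1/4 gg, so P(offspring is affected) = 1/4.

1/4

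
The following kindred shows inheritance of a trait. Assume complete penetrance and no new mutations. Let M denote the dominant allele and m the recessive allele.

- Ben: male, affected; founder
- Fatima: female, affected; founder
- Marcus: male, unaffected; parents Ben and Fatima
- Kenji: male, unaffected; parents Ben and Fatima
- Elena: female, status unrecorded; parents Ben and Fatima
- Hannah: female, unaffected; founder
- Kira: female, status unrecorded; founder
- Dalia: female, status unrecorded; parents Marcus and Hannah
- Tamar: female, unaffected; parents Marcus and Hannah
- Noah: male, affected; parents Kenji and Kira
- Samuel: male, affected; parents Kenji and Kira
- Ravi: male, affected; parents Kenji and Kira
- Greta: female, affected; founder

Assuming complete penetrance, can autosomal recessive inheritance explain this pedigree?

No

Under autosomal recessive, Marcus (unaffected, male) cannot arise from Ben (affected) × Fatima (affected).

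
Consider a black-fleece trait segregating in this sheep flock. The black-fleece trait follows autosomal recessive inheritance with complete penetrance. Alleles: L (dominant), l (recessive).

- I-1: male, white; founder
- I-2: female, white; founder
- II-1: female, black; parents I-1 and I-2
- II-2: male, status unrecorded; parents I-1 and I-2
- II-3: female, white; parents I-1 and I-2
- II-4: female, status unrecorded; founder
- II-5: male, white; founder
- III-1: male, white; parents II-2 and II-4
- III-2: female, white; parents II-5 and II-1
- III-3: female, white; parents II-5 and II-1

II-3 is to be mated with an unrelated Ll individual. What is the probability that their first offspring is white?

I-1 is white so carries L and passed l to II-1 (ll), so I-1 is Ll.
I-2 is white so carries L and passed l to II-1 (ll), so I-2 is Ll.
II-3 is a white offspring of I-1 (Ll) × I-2 (Ll), whose cross gives 1/4 LL : 1/2 Ll : 1/4 ll; conditioning on being white, II-3 is LL with probability 1/3, Ll with probability 2/3.
Summing over parental genotype combinations, P(offspring is white) = 1/3·1 + 2/3·3/4 = 5/6.

5/6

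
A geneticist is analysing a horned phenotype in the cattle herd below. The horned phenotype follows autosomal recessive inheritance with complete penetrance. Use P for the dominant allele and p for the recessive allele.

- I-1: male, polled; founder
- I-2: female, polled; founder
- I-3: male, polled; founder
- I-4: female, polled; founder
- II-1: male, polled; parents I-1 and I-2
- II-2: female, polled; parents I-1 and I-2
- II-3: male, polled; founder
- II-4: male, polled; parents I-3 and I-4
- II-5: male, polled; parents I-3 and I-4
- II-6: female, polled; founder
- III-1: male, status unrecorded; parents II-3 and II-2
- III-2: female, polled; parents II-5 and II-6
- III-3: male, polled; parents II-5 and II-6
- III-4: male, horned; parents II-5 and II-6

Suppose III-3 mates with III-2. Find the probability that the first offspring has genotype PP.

4/9

II-5 is polled so carries P and passed p to III-4 (pp), so II-5 is Pp.
II-6 is polled so carries P and passed p to III-4 (pp), so II-6 is Pp.
III-3 is a polled offspring of II-5 (Pp) × II-6 (Pp), whose cross gives 1/4 PP : 1/2 Pp : 1/4 pp; conditioning on being polled, III-3 is PP with probability 1/3, Pp with probability 2/3.
III-2 is a polled offspring of II-5 (Pp) × II-6 (Pp), whose cross gives 1/4 PP : 1/2 Pp : 1/4 pp; conditioning on being polled, III-2 is PP with probability 1/3, Pp with probability 2/3.
Summing over parental genotype combinations, P(offspring has genotype PP) = 1/9·1 + 2/9·1/2 + 2/9·1/2 + 4/9·1/4 = 4/9.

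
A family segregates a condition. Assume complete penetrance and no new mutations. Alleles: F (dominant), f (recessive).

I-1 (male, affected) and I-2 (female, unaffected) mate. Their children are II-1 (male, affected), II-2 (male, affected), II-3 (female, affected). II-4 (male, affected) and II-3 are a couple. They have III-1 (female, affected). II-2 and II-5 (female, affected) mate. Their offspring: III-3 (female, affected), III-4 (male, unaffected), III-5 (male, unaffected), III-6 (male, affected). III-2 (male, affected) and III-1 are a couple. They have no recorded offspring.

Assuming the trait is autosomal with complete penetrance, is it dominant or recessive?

II-2 and II-5 are both affected yet have an unaffected child III-4. Under a recessive model two affected parents are homozygous and every child would be affected, so the trait cannot be recessive.

dominant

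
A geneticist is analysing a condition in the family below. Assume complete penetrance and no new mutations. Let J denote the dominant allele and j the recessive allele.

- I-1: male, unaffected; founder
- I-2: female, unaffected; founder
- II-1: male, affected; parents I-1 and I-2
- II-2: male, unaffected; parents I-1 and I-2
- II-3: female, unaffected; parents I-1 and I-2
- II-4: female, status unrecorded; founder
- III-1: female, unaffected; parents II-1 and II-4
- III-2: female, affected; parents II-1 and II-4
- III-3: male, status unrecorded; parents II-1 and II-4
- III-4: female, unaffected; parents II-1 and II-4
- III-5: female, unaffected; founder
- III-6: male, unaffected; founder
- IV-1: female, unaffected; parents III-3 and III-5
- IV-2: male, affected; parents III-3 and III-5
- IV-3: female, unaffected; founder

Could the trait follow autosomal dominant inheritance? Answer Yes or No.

Under autosomal dominant, II-1 (affected, male) cannot arise from I-1 (unaffected) × I-2 (unaffected).

No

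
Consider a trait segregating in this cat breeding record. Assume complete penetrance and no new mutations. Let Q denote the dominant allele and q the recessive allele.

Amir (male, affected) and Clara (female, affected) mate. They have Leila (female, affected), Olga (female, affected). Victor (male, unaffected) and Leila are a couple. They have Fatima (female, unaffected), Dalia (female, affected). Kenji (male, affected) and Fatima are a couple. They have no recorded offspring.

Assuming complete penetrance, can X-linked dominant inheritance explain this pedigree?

Yes

A consistent assignment under X-linked dominant exists: Amir X^Q Y, Clara X^Q X^q, Leila X^Q X^q, Olga X^Q X^Q, Victor X^q Y, Fatima X^q X^q, Dalia X^Q X^q, Kenji X^Q Y.
In this assignment every recorded phenotype matches its genotype and every non-founder's genotype is obtainable from its parents' genotypes, so the pedigree is consistent.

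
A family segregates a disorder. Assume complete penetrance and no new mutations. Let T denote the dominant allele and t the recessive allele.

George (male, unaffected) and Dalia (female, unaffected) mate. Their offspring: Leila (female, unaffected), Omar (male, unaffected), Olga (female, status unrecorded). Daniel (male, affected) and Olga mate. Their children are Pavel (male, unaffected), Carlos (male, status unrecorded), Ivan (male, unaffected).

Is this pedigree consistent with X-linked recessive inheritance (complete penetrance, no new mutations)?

A consistent assignment under X-linked recessive exists: George X^T Y, Dalia X^T X^T, Leila X^T X^T, Omar X^T Y, Olga X^T X^T, Daniel X^t Y, Pavel X^T Y, Carlos X^T Y, Ivan X^T Y.
In this assignment every recorded phenotype matches its genotype and every non-founder's genotype is obtainable from its parents' genotypes, so the pedigree is consistent.

Yes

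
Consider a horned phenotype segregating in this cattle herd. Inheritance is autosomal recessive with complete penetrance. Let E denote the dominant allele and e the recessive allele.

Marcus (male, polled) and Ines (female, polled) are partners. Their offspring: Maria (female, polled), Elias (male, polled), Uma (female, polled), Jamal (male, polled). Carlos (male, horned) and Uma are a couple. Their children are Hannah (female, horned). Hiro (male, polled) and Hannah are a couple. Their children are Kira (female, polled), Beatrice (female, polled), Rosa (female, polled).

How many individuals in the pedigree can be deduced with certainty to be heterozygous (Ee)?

Obligate heterozygotes: Uma is polled so carries E and passed e to Hannah (ee), so Uma is Ee; Kira is polled so carries E and received e from Hannah (ee), so Kira is Ee; Beatrice is polled so carries E and received e from Hannah (ee), so Beatrice is Ee; Rosa is polled so carries E and received e from Hannah (ee), so Rosa is Ee.
Every other individual is either homozygous by phenotype or has at least one consistent homozygous assignment, so the count is 4.

4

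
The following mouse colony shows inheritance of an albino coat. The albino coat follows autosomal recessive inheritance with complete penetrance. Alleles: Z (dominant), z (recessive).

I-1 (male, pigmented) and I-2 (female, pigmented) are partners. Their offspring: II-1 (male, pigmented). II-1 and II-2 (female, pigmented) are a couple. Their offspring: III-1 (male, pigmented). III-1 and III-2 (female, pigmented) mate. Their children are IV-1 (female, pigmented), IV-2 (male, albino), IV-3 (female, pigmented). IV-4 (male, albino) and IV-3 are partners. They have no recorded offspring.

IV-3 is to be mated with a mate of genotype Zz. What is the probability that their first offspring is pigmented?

5/6

III-1 is pigmented so carries Z and passed z to IV-2 (zz), so III-1 is Zz.
III-2 is pigmented so carries Z and passed z to IV-2 (zz), so III-2 is Zz.
IV-3 is a pigmented offspring of III-1 (Zz) × III-2 (Zz), whose cross gives 1/4 ZZ : 1/2 Zz : 1/4 zz; conditioning on being pigmented, IV-3 is ZZ with probability 1/3, Zz with probability 2/3.
Summing over parental genotype combinations, P(offspring is pigmented) = 1/3·1 + 2/3·3/4 = 5/6.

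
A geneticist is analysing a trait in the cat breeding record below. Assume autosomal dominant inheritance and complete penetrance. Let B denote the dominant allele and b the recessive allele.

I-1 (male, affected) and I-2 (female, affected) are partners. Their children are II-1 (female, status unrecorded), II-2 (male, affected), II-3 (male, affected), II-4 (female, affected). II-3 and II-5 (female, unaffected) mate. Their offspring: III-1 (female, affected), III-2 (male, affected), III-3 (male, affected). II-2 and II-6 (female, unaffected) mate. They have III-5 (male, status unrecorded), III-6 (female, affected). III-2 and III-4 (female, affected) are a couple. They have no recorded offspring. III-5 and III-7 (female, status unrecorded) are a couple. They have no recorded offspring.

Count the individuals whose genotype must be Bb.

Obligate heterozygotes: III-1 is affected so carries B and received b from II-5 (bb), so III-1 is Bb; III-2 is affected so carries B and received b from II-5 (bb), so III-2 is Bb; III-3 is affected so carries B and received b from II-5 (bb), so III-3 is Bb; III-6 is affected so carries B and received b from II-6 (bb), so III-6 is Bb.
Every other individual is either homozygous by phenotype or has at least one consistent homozygous assignment, so the count is 4.

4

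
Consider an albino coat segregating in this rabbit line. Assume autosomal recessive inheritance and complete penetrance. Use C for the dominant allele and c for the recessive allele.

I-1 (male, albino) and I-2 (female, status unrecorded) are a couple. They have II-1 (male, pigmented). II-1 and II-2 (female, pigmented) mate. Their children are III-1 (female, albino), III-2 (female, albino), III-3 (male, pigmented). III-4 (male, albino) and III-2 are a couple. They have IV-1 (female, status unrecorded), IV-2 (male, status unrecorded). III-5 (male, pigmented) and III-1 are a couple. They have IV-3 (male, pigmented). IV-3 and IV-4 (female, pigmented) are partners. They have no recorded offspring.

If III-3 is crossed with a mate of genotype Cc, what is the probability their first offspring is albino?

1/6

II-1 is pigmented so carries C and received c from I-1 (cc), so II-1 is Cc.
II-2 is pigmented so carries C and passed c to III-1 (cc), so II-2 is Cc.
III-3 is a pigmented offspring of II-1 (Cc) × II-2 (Cc), whose cross gives 1/4 CC : 1/2 Cc : 1/4 cc; conditioning on being pigmented, III-3 is CC with probability 1/3, Cc with probability 2/3.
Summing over parental genotype combinations, P(offspring is albino) = 2/3·1/4 = 1/6.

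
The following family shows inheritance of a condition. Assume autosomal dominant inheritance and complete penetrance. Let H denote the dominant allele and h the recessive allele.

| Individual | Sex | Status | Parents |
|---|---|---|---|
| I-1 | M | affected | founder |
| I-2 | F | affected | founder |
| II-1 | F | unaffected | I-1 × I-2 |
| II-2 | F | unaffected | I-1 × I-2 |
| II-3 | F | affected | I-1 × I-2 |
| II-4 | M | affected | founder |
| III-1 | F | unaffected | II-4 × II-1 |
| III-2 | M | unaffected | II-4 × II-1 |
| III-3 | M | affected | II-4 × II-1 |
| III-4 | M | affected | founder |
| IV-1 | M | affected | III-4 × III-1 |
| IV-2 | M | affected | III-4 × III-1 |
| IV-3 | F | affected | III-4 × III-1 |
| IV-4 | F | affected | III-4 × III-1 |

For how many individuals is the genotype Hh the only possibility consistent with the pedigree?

Obligate heterozygotes: I-1 is affected so carries H and passed h to II-1 (hh), so I-1 is Hh; I-2 is affected so carries H and passed h to II-1 (hh), so I-2 is Hh; II-4 is affected so carries H and passed h to III-1 (hh), so II-4 is Hh; III-3 is affected so carries H and received h from II-1 (hh), so III-3 is Hh; IV-1 is affected so carries H and received h from III-1 (hh), so IV-1 is Hh; IV-2 is affected so carries H and received h from III-1 (hh), so IV-2 is Hh; IV-3 is affected so carries H and received h from III-1 (hh), so IV-3 is Hh; IV-4 is affected so carries H and received h from III-1 (hh), so IV-4 is Hh.
Every other individual is either homozygous by phenotype or has at least one consistent homozygous assignment, so the count is 8.

8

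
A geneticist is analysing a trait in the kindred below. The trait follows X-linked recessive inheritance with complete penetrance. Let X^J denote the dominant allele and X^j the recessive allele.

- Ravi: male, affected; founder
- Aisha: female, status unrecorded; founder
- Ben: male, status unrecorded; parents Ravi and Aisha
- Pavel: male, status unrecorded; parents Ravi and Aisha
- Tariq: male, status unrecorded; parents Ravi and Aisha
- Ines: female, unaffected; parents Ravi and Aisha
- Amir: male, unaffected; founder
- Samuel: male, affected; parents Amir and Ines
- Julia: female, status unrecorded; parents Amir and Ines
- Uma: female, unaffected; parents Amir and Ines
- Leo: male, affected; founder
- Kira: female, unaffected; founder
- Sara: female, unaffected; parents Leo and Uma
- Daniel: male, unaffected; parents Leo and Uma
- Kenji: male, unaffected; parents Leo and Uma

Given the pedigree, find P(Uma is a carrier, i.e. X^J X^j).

1/9

Amir is unaffected, so Amir is X^J Y.
Ines is unaffected so carries J and received j from Ravi (X^j Y), so Ines is X^J X^j.
Their cross gives offspring ratios 1/2 X^J X^J : 1/2 X^J X^j. Conditioning on Uma being unaffected, P(X^J X^j) = 1/2 / 1 = 1/2 before taking Uma's own offspring into account.
Leo is affected, so Leo is X^j Y.
Now use Uma's offspring. Probability of each recorded status — unaffected daughter Sara: 1/2 if Uma is X^J X^j, 1 if X^J X^J; unaffected son Daniel: 1/2 if Uma is X^J X^j, 1 if X^J X^J; unaffected son Kenji: 1/2 if Uma is X^J X^j, 1 if X^J X^J.
Bayes: P(X^J X^j) = 1/2·1/8 / (1/2·1/8 + 1/2·1) = 1/9.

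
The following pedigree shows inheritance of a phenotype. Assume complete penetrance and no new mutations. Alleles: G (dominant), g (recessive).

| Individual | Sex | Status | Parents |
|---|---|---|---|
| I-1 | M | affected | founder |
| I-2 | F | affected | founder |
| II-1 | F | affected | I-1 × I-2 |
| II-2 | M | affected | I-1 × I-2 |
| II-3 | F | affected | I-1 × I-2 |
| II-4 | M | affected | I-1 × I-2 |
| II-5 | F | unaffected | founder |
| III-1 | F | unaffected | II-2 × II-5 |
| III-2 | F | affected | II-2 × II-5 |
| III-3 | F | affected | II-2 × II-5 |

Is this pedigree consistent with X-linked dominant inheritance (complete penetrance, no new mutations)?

Under X-linked dominant, III-1 (unaffected, female) cannot arise from II-2 (affected) × II-5 (unaffected).

No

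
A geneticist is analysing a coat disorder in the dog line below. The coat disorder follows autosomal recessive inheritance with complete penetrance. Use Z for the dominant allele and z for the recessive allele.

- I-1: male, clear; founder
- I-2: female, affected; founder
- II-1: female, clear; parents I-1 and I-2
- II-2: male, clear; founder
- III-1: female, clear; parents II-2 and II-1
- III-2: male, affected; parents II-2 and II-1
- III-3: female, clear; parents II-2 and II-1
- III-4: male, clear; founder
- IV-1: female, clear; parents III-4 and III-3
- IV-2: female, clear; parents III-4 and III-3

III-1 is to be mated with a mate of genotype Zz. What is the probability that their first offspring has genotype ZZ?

1/3

II-2 is clear so carries Z and passed z to III-2 (zz), so II-2 is Zz.
II-1 is clear so carries Z and received z from I-2 (zz), so II-1 is Zz.
III-1 is a clear offspring of II-2 (Zz) × II-1 (Zz), whose cross gives 1/4 ZZ : 1/2 Zz : 1/4 zz; conditioning on being clear, III-1 is ZZ with probability 1/3, Zz with probability 2/3.
Summing over parental genotype combinations, P(offspring has genotype ZZ) = 1/3·1/2 + 2/3·1/4 = 1/3.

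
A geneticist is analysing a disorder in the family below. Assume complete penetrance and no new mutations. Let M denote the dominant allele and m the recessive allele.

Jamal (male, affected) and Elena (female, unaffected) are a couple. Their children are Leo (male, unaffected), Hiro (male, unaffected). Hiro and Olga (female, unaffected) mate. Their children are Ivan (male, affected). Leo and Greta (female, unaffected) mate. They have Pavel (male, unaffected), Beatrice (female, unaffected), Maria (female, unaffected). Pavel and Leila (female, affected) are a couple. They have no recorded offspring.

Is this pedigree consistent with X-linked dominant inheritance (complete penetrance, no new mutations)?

No

Under X-linked dominant, Ivan (affected, male) cannot arise from Hiro (unaffected) × Olga (unaffected).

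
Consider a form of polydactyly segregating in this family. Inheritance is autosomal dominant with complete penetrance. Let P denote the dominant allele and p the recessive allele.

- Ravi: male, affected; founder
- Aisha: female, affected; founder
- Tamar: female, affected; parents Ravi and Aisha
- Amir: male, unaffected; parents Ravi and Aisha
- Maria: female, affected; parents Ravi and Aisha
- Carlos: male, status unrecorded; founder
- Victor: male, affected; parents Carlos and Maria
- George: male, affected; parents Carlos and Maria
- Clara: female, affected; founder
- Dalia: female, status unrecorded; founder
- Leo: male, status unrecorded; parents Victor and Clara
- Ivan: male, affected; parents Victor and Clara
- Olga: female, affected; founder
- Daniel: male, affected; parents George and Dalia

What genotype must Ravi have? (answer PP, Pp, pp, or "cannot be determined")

From phenotype alone, Ravi is PP or Pp.
Ravi is affected so carries P and passed p to Amir (pp), so Ravi is Pp.

Pp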